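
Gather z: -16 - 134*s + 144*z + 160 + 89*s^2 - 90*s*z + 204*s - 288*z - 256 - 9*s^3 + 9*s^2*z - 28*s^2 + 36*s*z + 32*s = -9*s^3 + 61*s^2 + 102*s + z*(9*s^2 - 54*s - 144) - 112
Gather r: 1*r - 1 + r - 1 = 2*r - 2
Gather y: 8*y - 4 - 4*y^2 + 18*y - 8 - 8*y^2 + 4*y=-12*y^2 + 30*y - 12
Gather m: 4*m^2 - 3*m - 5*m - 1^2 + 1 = 4*m^2 - 8*m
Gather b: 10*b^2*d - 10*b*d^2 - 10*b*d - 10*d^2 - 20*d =10*b^2*d + b*(-10*d^2 - 10*d) - 10*d^2 - 20*d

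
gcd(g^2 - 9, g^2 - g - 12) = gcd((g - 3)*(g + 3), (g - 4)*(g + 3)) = g + 3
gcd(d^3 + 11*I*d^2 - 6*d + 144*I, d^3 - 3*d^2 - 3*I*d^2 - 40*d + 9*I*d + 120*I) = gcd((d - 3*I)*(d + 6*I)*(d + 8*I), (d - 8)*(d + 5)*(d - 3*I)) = d - 3*I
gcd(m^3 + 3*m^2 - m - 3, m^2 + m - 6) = m + 3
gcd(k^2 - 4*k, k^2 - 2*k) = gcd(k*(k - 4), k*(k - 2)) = k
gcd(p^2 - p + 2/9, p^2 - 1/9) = p - 1/3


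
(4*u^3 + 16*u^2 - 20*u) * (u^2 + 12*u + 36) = 4*u^5 + 64*u^4 + 316*u^3 + 336*u^2 - 720*u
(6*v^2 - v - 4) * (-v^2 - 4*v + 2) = -6*v^4 - 23*v^3 + 20*v^2 + 14*v - 8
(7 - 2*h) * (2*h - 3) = -4*h^2 + 20*h - 21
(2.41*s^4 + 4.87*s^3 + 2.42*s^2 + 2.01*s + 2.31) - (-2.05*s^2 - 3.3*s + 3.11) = 2.41*s^4 + 4.87*s^3 + 4.47*s^2 + 5.31*s - 0.8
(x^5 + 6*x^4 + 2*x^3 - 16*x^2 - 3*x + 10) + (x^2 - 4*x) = x^5 + 6*x^4 + 2*x^3 - 15*x^2 - 7*x + 10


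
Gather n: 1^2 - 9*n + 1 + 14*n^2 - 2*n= 14*n^2 - 11*n + 2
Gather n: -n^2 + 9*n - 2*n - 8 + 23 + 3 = -n^2 + 7*n + 18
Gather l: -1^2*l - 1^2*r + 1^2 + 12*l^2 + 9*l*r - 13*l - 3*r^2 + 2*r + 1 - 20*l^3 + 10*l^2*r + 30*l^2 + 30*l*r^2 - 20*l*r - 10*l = -20*l^3 + l^2*(10*r + 42) + l*(30*r^2 - 11*r - 24) - 3*r^2 + r + 2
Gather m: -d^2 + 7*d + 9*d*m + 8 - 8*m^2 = -d^2 + 9*d*m + 7*d - 8*m^2 + 8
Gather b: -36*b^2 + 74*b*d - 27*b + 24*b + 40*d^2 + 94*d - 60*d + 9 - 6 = -36*b^2 + b*(74*d - 3) + 40*d^2 + 34*d + 3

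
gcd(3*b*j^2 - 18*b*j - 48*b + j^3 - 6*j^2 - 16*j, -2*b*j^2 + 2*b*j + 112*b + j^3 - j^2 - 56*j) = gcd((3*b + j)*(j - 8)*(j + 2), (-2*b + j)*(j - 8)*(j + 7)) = j - 8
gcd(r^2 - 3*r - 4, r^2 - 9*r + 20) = r - 4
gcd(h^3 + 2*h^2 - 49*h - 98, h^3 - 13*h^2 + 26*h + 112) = h^2 - 5*h - 14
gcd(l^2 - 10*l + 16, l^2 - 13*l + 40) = l - 8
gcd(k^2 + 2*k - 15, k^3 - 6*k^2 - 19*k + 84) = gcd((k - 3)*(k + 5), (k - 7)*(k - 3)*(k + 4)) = k - 3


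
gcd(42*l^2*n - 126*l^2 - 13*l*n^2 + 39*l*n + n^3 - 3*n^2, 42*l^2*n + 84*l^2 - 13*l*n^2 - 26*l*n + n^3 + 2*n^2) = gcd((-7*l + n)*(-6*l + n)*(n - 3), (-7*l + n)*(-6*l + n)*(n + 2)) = 42*l^2 - 13*l*n + n^2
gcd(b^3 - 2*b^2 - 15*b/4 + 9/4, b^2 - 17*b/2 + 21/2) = 1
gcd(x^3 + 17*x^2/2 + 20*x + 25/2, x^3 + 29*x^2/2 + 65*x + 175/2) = x^2 + 15*x/2 + 25/2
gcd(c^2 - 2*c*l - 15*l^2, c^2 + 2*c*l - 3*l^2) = c + 3*l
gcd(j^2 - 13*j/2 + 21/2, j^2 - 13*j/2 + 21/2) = j^2 - 13*j/2 + 21/2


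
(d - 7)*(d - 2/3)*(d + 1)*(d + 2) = d^4 - 14*d^3/3 - 49*d^2/3 - 4*d/3 + 28/3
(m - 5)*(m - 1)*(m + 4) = m^3 - 2*m^2 - 19*m + 20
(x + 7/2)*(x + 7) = x^2 + 21*x/2 + 49/2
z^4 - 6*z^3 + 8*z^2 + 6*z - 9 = (z - 3)^2*(z - 1)*(z + 1)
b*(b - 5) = b^2 - 5*b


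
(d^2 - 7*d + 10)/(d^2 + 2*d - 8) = (d - 5)/(d + 4)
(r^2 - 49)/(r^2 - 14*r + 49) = (r + 7)/(r - 7)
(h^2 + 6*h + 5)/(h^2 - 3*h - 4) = (h + 5)/(h - 4)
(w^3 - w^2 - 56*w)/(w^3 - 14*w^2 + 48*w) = (w + 7)/(w - 6)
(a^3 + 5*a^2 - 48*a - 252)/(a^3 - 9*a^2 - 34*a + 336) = (a + 6)/(a - 8)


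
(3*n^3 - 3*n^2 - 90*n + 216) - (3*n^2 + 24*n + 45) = 3*n^3 - 6*n^2 - 114*n + 171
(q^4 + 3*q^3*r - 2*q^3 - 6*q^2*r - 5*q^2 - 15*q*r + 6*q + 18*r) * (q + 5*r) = q^5 + 8*q^4*r - 2*q^4 + 15*q^3*r^2 - 16*q^3*r - 5*q^3 - 30*q^2*r^2 - 40*q^2*r + 6*q^2 - 75*q*r^2 + 48*q*r + 90*r^2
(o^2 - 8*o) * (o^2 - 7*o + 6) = o^4 - 15*o^3 + 62*o^2 - 48*o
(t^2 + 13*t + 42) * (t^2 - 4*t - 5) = t^4 + 9*t^3 - 15*t^2 - 233*t - 210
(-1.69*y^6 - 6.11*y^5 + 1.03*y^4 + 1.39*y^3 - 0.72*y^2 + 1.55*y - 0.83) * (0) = 0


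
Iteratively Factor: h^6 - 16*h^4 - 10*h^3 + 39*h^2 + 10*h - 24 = (h + 2)*(h^5 - 2*h^4 - 12*h^3 + 14*h^2 + 11*h - 12) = (h + 1)*(h + 2)*(h^4 - 3*h^3 - 9*h^2 + 23*h - 12) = (h - 1)*(h + 1)*(h + 2)*(h^3 - 2*h^2 - 11*h + 12) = (h - 1)*(h + 1)*(h + 2)*(h + 3)*(h^2 - 5*h + 4) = (h - 4)*(h - 1)*(h + 1)*(h + 2)*(h + 3)*(h - 1)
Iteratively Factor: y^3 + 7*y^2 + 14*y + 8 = (y + 2)*(y^2 + 5*y + 4) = (y + 2)*(y + 4)*(y + 1)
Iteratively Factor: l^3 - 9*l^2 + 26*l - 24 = (l - 4)*(l^2 - 5*l + 6) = (l - 4)*(l - 2)*(l - 3)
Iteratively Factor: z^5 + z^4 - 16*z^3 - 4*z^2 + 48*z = (z + 2)*(z^4 - z^3 - 14*z^2 + 24*z) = (z + 2)*(z + 4)*(z^3 - 5*z^2 + 6*z) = z*(z + 2)*(z + 4)*(z^2 - 5*z + 6) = z*(z - 3)*(z + 2)*(z + 4)*(z - 2)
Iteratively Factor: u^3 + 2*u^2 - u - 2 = (u + 1)*(u^2 + u - 2) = (u + 1)*(u + 2)*(u - 1)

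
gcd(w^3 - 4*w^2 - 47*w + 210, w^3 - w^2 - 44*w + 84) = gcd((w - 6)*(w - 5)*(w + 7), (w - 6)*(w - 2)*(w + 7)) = w^2 + w - 42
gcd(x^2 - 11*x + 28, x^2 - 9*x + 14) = x - 7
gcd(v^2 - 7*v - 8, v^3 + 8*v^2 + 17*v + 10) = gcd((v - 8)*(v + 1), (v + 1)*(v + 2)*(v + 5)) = v + 1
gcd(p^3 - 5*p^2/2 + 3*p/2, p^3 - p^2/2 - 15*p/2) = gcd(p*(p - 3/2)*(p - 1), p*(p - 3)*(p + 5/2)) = p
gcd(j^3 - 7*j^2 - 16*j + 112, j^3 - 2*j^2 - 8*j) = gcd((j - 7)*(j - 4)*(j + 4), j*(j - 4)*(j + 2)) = j - 4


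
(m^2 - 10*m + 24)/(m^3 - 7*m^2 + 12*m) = (m - 6)/(m*(m - 3))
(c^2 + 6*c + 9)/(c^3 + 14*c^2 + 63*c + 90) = (c + 3)/(c^2 + 11*c + 30)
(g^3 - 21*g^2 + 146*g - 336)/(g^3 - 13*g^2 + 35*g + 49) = (g^2 - 14*g + 48)/(g^2 - 6*g - 7)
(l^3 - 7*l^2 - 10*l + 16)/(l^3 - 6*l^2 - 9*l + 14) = (l - 8)/(l - 7)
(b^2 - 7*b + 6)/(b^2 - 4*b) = (b^2 - 7*b + 6)/(b*(b - 4))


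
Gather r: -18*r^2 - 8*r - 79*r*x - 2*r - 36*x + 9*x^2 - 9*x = -18*r^2 + r*(-79*x - 10) + 9*x^2 - 45*x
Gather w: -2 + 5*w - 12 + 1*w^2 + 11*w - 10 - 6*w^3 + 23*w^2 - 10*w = -6*w^3 + 24*w^2 + 6*w - 24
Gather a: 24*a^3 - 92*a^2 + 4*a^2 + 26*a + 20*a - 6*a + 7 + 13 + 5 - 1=24*a^3 - 88*a^2 + 40*a + 24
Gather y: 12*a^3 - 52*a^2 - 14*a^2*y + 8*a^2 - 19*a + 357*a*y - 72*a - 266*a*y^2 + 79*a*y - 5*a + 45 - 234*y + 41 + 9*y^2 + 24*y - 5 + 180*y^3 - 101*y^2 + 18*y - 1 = 12*a^3 - 44*a^2 - 96*a + 180*y^3 + y^2*(-266*a - 92) + y*(-14*a^2 + 436*a - 192) + 80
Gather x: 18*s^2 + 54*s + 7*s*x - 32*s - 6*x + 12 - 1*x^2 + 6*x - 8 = 18*s^2 + 7*s*x + 22*s - x^2 + 4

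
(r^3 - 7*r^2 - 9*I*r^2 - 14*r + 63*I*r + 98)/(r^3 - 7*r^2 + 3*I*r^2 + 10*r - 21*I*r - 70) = (r - 7*I)/(r + 5*I)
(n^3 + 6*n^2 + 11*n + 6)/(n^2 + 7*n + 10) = (n^2 + 4*n + 3)/(n + 5)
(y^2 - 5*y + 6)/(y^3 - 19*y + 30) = 1/(y + 5)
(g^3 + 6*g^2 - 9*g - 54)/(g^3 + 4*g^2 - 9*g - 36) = (g + 6)/(g + 4)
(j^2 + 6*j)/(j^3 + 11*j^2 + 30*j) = 1/(j + 5)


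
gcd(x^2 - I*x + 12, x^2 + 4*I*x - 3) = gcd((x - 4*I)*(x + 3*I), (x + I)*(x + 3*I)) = x + 3*I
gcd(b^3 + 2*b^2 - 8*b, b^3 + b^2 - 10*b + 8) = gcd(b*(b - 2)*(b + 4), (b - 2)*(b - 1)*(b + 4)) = b^2 + 2*b - 8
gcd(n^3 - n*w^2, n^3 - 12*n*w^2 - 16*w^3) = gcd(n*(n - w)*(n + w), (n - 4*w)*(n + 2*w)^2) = 1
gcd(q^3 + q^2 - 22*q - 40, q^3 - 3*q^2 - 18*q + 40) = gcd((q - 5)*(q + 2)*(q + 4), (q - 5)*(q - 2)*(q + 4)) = q^2 - q - 20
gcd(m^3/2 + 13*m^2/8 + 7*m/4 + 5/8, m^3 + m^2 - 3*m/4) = 1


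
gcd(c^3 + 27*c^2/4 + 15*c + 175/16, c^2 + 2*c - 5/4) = c + 5/2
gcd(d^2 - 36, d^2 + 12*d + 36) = d + 6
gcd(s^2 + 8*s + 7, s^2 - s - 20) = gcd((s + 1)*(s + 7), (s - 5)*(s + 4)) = 1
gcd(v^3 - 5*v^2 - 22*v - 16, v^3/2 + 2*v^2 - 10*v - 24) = v + 2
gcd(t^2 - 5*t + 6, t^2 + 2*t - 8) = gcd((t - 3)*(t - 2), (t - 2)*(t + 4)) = t - 2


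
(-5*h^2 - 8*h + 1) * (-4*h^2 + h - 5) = 20*h^4 + 27*h^3 + 13*h^2 + 41*h - 5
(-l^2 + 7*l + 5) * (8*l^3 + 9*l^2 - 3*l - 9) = -8*l^5 + 47*l^4 + 106*l^3 + 33*l^2 - 78*l - 45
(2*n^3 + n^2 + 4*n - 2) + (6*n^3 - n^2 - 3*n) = 8*n^3 + n - 2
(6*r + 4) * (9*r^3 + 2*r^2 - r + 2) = 54*r^4 + 48*r^3 + 2*r^2 + 8*r + 8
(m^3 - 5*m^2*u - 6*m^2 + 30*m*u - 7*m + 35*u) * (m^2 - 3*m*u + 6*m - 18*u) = m^5 - 8*m^4*u + 15*m^3*u^2 - 43*m^3 + 344*m^2*u - 42*m^2 - 645*m*u^2 + 336*m*u - 630*u^2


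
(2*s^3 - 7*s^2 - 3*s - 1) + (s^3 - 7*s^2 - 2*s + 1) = 3*s^3 - 14*s^2 - 5*s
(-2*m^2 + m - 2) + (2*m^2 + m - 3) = 2*m - 5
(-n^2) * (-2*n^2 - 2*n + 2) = 2*n^4 + 2*n^3 - 2*n^2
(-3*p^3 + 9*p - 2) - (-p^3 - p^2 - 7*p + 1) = -2*p^3 + p^2 + 16*p - 3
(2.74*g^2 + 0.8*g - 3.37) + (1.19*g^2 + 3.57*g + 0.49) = 3.93*g^2 + 4.37*g - 2.88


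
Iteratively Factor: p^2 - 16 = (p - 4)*(p + 4)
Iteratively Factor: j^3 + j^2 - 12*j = (j - 3)*(j^2 + 4*j) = j*(j - 3)*(j + 4)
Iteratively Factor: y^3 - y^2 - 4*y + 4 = (y - 2)*(y^2 + y - 2) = (y - 2)*(y + 2)*(y - 1)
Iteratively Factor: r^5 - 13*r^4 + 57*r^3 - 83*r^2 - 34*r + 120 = (r - 4)*(r^4 - 9*r^3 + 21*r^2 + r - 30) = (r - 5)*(r - 4)*(r^3 - 4*r^2 + r + 6) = (r - 5)*(r - 4)*(r - 3)*(r^2 - r - 2) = (r - 5)*(r - 4)*(r - 3)*(r + 1)*(r - 2)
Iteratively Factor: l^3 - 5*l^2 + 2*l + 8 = (l - 2)*(l^2 - 3*l - 4) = (l - 2)*(l + 1)*(l - 4)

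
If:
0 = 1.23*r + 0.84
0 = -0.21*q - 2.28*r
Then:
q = 7.41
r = -0.68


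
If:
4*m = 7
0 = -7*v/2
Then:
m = 7/4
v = 0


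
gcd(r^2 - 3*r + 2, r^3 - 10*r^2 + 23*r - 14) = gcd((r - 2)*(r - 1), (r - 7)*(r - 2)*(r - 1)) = r^2 - 3*r + 2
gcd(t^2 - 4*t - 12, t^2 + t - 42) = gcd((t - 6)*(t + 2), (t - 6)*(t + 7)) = t - 6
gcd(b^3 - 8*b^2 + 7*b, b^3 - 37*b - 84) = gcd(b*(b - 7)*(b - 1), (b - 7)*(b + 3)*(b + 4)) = b - 7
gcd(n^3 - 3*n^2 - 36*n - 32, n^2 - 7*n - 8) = n^2 - 7*n - 8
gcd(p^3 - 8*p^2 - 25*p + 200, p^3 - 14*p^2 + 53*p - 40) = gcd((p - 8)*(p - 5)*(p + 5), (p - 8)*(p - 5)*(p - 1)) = p^2 - 13*p + 40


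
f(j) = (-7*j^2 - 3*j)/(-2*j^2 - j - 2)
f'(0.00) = 1.50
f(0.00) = 0.00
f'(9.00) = 0.01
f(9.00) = 3.43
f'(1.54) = 0.75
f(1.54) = 2.56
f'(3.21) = 0.16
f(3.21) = 3.17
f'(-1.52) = -1.32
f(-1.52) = 2.28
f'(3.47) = 0.13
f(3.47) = 3.20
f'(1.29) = 1.00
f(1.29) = 2.34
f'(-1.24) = -1.85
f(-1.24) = 1.84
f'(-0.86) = -2.53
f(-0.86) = 0.99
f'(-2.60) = -0.36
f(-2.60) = 3.06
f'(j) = (-14*j - 3)/(-2*j^2 - j - 2) + (4*j + 1)*(-7*j^2 - 3*j)/(-2*j^2 - j - 2)^2 = (j^2 + 28*j + 6)/(4*j^4 + 4*j^3 + 9*j^2 + 4*j + 4)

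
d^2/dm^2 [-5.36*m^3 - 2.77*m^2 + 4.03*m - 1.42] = -32.16*m - 5.54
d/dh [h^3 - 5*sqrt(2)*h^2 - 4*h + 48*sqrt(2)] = 3*h^2 - 10*sqrt(2)*h - 4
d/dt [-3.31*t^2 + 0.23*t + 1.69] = 0.23 - 6.62*t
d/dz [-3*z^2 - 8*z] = -6*z - 8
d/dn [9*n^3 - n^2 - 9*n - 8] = 27*n^2 - 2*n - 9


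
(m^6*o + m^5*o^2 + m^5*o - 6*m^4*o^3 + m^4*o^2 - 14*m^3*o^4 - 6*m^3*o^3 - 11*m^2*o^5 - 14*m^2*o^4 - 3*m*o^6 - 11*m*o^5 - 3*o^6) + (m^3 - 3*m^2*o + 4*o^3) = m^6*o + m^5*o^2 + m^5*o - 6*m^4*o^3 + m^4*o^2 - 14*m^3*o^4 - 6*m^3*o^3 + m^3 - 11*m^2*o^5 - 14*m^2*o^4 - 3*m^2*o - 3*m*o^6 - 11*m*o^5 - 3*o^6 + 4*o^3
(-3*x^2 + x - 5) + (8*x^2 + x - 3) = 5*x^2 + 2*x - 8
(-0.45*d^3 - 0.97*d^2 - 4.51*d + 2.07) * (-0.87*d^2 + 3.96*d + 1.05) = 0.3915*d^5 - 0.9381*d^4 - 0.39*d^3 - 20.679*d^2 + 3.4617*d + 2.1735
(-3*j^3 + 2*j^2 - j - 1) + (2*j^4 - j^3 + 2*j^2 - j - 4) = 2*j^4 - 4*j^3 + 4*j^2 - 2*j - 5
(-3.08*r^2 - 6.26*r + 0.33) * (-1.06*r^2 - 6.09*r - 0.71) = 3.2648*r^4 + 25.3928*r^3 + 39.9604*r^2 + 2.4349*r - 0.2343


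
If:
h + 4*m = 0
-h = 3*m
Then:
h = 0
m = 0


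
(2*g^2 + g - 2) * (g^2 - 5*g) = 2*g^4 - 9*g^3 - 7*g^2 + 10*g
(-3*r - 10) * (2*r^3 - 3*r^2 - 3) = -6*r^4 - 11*r^3 + 30*r^2 + 9*r + 30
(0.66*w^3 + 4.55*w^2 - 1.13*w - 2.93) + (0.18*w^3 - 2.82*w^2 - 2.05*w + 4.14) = 0.84*w^3 + 1.73*w^2 - 3.18*w + 1.21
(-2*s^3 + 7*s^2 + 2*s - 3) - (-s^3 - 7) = -s^3 + 7*s^2 + 2*s + 4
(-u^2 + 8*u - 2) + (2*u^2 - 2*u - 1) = u^2 + 6*u - 3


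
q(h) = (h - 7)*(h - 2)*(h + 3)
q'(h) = (h - 7)*(h - 2) + (h - 7)*(h + 3) + (h - 2)*(h + 3) = 3*h^2 - 12*h - 13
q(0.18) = 39.47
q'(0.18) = -15.06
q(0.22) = 38.86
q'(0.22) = -15.49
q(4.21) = -44.46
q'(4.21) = -10.35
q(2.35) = -8.71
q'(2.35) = -24.63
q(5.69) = -42.01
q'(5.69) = 15.85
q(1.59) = 10.18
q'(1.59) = -24.50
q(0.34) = 36.93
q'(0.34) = -16.73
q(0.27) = 38.07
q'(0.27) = -16.02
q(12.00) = 750.00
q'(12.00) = 275.00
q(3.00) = -24.00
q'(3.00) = -22.00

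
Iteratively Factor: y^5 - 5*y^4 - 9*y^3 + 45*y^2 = (y - 3)*(y^4 - 2*y^3 - 15*y^2) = (y - 3)*(y + 3)*(y^3 - 5*y^2) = y*(y - 3)*(y + 3)*(y^2 - 5*y) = y*(y - 5)*(y - 3)*(y + 3)*(y)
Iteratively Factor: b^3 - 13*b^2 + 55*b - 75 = (b - 3)*(b^2 - 10*b + 25) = (b - 5)*(b - 3)*(b - 5)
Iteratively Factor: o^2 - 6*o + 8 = (o - 4)*(o - 2)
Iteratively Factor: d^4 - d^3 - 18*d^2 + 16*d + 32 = (d + 4)*(d^3 - 5*d^2 + 2*d + 8) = (d - 4)*(d + 4)*(d^2 - d - 2) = (d - 4)*(d + 1)*(d + 4)*(d - 2)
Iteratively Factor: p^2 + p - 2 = (p + 2)*(p - 1)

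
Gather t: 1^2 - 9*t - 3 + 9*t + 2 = 0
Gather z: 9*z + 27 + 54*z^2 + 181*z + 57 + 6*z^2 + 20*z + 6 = 60*z^2 + 210*z + 90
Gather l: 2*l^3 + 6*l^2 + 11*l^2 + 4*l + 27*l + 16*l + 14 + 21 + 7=2*l^3 + 17*l^2 + 47*l + 42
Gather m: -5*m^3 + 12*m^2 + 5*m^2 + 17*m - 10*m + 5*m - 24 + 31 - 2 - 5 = -5*m^3 + 17*m^2 + 12*m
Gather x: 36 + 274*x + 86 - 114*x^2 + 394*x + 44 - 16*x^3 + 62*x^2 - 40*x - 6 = -16*x^3 - 52*x^2 + 628*x + 160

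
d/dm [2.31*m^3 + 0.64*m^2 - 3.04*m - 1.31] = 6.93*m^2 + 1.28*m - 3.04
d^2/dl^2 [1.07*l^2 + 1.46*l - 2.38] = 2.14000000000000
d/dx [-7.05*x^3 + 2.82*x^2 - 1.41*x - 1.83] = -21.15*x^2 + 5.64*x - 1.41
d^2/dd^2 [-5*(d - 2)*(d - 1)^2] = 40 - 30*d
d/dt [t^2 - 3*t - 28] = 2*t - 3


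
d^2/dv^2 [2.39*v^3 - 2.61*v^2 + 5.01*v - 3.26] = 14.34*v - 5.22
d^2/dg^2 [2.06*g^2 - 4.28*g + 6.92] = 4.12000000000000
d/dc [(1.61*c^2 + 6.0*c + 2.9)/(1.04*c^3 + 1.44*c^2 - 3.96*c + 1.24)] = (-1.6744*c^4 - 12.48*c^3 - 24.0636*c^2 - 4.3592*c + 18.924)/(1.0816*c^6 + 2.9952*c^5 - 6.1632*c^4 - 8.8256*c^3 + 19.2528*c^2 - 9.8208*c + 1.5376)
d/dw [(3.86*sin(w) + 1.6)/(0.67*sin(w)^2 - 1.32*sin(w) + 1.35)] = (-2.5862*sin(w)^2 - 2.144*sin(w) + 7.323)*cos(w)/(0.4489*sin(w)^4 - 1.7688*sin(w)^3 + 3.5514*sin(w)^2 - 3.564*sin(w) + 1.8225)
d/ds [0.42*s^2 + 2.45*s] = 0.84*s + 2.45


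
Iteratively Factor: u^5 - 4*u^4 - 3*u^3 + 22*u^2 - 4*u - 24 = (u + 2)*(u^4 - 6*u^3 + 9*u^2 + 4*u - 12) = (u - 3)*(u + 2)*(u^3 - 3*u^2 + 4) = (u - 3)*(u + 1)*(u + 2)*(u^2 - 4*u + 4) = (u - 3)*(u - 2)*(u + 1)*(u + 2)*(u - 2)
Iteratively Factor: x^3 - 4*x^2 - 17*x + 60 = (x - 3)*(x^2 - x - 20) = (x - 5)*(x - 3)*(x + 4)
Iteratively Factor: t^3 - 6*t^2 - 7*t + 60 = (t - 4)*(t^2 - 2*t - 15) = (t - 4)*(t + 3)*(t - 5)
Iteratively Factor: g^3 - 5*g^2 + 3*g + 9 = (g - 3)*(g^2 - 2*g - 3) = (g - 3)^2*(g + 1)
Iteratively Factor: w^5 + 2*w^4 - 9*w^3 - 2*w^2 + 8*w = (w - 2)*(w^4 + 4*w^3 - w^2 - 4*w) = w*(w - 2)*(w^3 + 4*w^2 - w - 4) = w*(w - 2)*(w - 1)*(w^2 + 5*w + 4) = w*(w - 2)*(w - 1)*(w + 4)*(w + 1)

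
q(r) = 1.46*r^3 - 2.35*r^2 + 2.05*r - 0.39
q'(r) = 4.38*r^2 - 4.7*r + 2.05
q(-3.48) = -97.51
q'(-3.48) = 71.45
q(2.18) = 8.04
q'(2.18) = 12.62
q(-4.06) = -145.16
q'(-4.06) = 93.33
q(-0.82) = -4.46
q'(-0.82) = 8.85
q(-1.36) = -11.20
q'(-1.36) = 16.54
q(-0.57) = -2.59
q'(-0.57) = 6.15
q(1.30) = 1.51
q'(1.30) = 3.34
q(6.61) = 332.14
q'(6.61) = 162.35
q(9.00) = 892.05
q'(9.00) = 314.53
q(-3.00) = -67.11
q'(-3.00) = 55.57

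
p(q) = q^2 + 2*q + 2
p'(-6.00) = -10.00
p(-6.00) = 26.00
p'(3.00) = 8.00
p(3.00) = 17.00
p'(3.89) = 9.78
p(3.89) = 24.91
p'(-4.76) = -7.52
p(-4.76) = 15.14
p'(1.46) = 4.92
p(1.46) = 7.05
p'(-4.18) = -6.36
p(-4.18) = 11.11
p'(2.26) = 6.52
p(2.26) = 11.63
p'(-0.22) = 1.56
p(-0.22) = 1.61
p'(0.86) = 3.72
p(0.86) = 4.46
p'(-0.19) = 1.62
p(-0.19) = 1.66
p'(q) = 2*q + 2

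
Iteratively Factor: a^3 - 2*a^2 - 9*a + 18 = (a - 3)*(a^2 + a - 6) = (a - 3)*(a - 2)*(a + 3)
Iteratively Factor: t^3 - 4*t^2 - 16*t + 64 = (t - 4)*(t^2 - 16) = (t - 4)*(t + 4)*(t - 4)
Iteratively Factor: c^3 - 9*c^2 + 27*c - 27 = (c - 3)*(c^2 - 6*c + 9) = (c - 3)^2*(c - 3)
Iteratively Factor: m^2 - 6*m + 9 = (m - 3)*(m - 3)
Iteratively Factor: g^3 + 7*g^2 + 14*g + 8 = (g + 2)*(g^2 + 5*g + 4) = (g + 2)*(g + 4)*(g + 1)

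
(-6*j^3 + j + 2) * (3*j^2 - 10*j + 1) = -18*j^5 + 60*j^4 - 3*j^3 - 4*j^2 - 19*j + 2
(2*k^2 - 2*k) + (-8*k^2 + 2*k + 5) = 5 - 6*k^2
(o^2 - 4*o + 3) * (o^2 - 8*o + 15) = o^4 - 12*o^3 + 50*o^2 - 84*o + 45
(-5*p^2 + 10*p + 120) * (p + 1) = -5*p^3 + 5*p^2 + 130*p + 120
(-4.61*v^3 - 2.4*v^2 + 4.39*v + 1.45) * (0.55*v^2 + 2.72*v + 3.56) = -2.5355*v^5 - 13.8592*v^4 - 20.5251*v^3 + 4.1943*v^2 + 19.5724*v + 5.162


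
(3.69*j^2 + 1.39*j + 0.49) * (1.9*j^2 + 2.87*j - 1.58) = 7.011*j^4 + 13.2313*j^3 - 0.9099*j^2 - 0.7899*j - 0.7742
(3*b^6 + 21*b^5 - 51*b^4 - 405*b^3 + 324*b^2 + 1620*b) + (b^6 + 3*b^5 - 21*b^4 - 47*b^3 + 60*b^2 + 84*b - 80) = 4*b^6 + 24*b^5 - 72*b^4 - 452*b^3 + 384*b^2 + 1704*b - 80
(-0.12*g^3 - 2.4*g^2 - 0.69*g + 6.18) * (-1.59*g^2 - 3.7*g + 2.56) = 0.1908*g^5 + 4.26*g^4 + 9.6699*g^3 - 13.4172*g^2 - 24.6324*g + 15.8208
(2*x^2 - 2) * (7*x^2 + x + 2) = 14*x^4 + 2*x^3 - 10*x^2 - 2*x - 4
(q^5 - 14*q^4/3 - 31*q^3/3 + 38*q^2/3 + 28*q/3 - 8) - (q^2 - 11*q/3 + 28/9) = q^5 - 14*q^4/3 - 31*q^3/3 + 35*q^2/3 + 13*q - 100/9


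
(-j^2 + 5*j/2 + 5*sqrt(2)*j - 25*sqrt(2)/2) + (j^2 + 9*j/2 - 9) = 7*j + 5*sqrt(2)*j - 25*sqrt(2)/2 - 9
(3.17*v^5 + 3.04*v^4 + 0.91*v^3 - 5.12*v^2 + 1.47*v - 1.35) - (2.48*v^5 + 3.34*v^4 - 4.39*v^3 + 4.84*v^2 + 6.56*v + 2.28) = 0.69*v^5 - 0.3*v^4 + 5.3*v^3 - 9.96*v^2 - 5.09*v - 3.63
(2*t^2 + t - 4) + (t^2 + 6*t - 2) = 3*t^2 + 7*t - 6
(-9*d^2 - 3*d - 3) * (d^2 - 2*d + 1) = -9*d^4 + 15*d^3 - 6*d^2 + 3*d - 3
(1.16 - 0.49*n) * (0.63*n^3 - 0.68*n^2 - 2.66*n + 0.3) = -0.3087*n^4 + 1.064*n^3 + 0.5146*n^2 - 3.2326*n + 0.348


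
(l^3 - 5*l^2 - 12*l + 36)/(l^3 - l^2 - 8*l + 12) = (l - 6)/(l - 2)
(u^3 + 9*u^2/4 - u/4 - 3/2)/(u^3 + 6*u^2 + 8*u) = (4*u^2 + u - 3)/(4*u*(u + 4))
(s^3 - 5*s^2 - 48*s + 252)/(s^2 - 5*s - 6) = (s^2 + s - 42)/(s + 1)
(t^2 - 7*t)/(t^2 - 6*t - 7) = t/(t + 1)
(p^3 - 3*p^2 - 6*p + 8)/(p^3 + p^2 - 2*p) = (p - 4)/p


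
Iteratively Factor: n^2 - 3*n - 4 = (n + 1)*(n - 4)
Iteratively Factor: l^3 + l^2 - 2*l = (l + 2)*(l^2 - l) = (l - 1)*(l + 2)*(l)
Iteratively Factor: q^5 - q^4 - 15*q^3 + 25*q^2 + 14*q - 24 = (q - 1)*(q^4 - 15*q^2 + 10*q + 24) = (q - 3)*(q - 1)*(q^3 + 3*q^2 - 6*q - 8) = (q - 3)*(q - 2)*(q - 1)*(q^2 + 5*q + 4) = (q - 3)*(q - 2)*(q - 1)*(q + 1)*(q + 4)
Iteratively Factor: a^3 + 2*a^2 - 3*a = (a)*(a^2 + 2*a - 3) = a*(a + 3)*(a - 1)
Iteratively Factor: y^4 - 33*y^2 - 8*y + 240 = (y - 5)*(y^3 + 5*y^2 - 8*y - 48) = (y - 5)*(y + 4)*(y^2 + y - 12) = (y - 5)*(y + 4)^2*(y - 3)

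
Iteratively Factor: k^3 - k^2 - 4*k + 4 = (k - 2)*(k^2 + k - 2) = (k - 2)*(k + 2)*(k - 1)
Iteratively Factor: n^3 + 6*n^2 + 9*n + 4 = (n + 1)*(n^2 + 5*n + 4) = (n + 1)*(n + 4)*(n + 1)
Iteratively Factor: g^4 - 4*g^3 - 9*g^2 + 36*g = (g - 3)*(g^3 - g^2 - 12*g) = g*(g - 3)*(g^2 - g - 12) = g*(g - 4)*(g - 3)*(g + 3)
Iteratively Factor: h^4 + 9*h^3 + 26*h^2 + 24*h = (h + 4)*(h^3 + 5*h^2 + 6*h) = h*(h + 4)*(h^2 + 5*h + 6) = h*(h + 3)*(h + 4)*(h + 2)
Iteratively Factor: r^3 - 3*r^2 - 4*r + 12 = (r - 2)*(r^2 - r - 6) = (r - 3)*(r - 2)*(r + 2)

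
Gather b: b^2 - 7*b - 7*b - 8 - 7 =b^2 - 14*b - 15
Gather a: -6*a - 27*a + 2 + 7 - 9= -33*a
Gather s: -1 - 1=-2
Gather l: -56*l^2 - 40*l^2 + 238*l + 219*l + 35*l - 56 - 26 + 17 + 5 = -96*l^2 + 492*l - 60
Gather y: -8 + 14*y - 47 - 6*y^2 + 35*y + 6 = -6*y^2 + 49*y - 49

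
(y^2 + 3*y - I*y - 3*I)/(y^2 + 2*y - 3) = (y - I)/(y - 1)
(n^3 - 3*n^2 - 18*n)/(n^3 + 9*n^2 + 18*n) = (n - 6)/(n + 6)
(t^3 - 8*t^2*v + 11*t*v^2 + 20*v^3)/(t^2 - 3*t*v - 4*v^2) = t - 5*v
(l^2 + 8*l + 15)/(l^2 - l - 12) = (l + 5)/(l - 4)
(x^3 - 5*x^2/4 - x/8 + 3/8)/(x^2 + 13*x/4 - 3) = (2*x^2 - x - 1)/(2*(x + 4))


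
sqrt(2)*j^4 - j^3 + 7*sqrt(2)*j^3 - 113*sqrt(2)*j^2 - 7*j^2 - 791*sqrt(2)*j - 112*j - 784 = (j + 7)*(j - 8*sqrt(2))*(j + 7*sqrt(2))*(sqrt(2)*j + 1)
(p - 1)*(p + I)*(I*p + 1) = I*p^3 - I*p^2 + I*p - I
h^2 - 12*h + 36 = (h - 6)^2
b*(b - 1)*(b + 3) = b^3 + 2*b^2 - 3*b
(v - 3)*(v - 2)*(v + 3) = v^3 - 2*v^2 - 9*v + 18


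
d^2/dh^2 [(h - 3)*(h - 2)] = 2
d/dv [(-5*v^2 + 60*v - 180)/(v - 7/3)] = 15*(-3*v^2 + 14*v + 24)/(9*v^2 - 42*v + 49)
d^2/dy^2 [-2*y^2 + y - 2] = -4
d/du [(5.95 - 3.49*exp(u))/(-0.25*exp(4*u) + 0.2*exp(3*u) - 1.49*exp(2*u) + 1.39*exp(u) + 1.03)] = (-2.6175*exp(4*u) + 7.346*exp(3*u) - 8.7701*exp(2*u) + 17.731*exp(u) - 11.8652)*exp(u)/(0.0625*exp(8*u) - 0.1*exp(7*u) + 0.785*exp(6*u) - 1.291*exp(5*u) + 2.2611*exp(4*u) - 3.7302*exp(3*u) - 1.1373*exp(2*u) + 2.8634*exp(u) + 1.0609)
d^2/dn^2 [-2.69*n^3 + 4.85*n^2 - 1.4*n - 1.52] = 9.7 - 16.14*n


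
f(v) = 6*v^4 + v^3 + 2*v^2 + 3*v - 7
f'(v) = 24*v^3 + 3*v^2 + 4*v + 3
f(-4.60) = 2610.66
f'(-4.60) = -2287.98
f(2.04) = 119.85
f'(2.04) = 227.40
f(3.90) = 1482.50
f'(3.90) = 1487.89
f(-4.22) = 1843.64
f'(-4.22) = -1764.09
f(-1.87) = 61.21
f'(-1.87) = -150.93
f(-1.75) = 44.79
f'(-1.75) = -123.44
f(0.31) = -5.79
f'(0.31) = 5.24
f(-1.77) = 47.30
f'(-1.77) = -127.77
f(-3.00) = 461.00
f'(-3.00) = -630.00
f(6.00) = 8075.00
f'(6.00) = 5319.00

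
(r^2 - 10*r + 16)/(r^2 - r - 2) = (r - 8)/(r + 1)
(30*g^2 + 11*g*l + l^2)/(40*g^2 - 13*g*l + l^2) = (30*g^2 + 11*g*l + l^2)/(40*g^2 - 13*g*l + l^2)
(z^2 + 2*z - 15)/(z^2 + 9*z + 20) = (z - 3)/(z + 4)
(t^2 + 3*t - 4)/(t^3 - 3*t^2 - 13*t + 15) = (t + 4)/(t^2 - 2*t - 15)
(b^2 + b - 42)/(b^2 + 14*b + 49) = (b - 6)/(b + 7)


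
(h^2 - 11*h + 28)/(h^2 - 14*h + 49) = (h - 4)/(h - 7)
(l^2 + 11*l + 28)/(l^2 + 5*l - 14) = (l + 4)/(l - 2)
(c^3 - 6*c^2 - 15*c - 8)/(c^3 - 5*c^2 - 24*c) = (c^2 + 2*c + 1)/(c*(c + 3))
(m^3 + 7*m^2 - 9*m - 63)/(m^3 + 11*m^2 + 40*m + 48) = (m^2 + 4*m - 21)/(m^2 + 8*m + 16)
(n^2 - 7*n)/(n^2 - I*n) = (n - 7)/(n - I)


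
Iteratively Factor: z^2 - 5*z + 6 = (z - 2)*(z - 3)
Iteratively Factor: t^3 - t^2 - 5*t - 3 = (t + 1)*(t^2 - 2*t - 3) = (t - 3)*(t + 1)*(t + 1)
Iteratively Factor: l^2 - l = (l)*(l - 1)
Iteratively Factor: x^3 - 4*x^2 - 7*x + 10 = (x - 1)*(x^2 - 3*x - 10) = (x - 5)*(x - 1)*(x + 2)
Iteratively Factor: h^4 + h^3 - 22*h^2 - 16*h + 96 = (h - 4)*(h^3 + 5*h^2 - 2*h - 24) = (h - 4)*(h + 4)*(h^2 + h - 6) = (h - 4)*(h - 2)*(h + 4)*(h + 3)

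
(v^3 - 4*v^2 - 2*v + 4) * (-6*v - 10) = -6*v^4 + 14*v^3 + 52*v^2 - 4*v - 40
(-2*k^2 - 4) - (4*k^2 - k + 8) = -6*k^2 + k - 12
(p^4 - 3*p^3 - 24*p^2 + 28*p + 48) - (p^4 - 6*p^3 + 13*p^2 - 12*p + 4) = 3*p^3 - 37*p^2 + 40*p + 44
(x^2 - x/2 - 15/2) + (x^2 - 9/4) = 2*x^2 - x/2 - 39/4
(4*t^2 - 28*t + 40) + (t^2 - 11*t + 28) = 5*t^2 - 39*t + 68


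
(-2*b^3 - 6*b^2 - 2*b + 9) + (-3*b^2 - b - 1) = -2*b^3 - 9*b^2 - 3*b + 8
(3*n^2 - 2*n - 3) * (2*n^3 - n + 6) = 6*n^5 - 4*n^4 - 9*n^3 + 20*n^2 - 9*n - 18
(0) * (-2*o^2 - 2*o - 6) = 0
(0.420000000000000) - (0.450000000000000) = -0.0300000000000000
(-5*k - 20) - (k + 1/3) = -6*k - 61/3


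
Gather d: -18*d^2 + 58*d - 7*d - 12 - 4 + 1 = -18*d^2 + 51*d - 15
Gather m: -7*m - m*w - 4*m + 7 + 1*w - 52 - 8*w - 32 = m*(-w - 11) - 7*w - 77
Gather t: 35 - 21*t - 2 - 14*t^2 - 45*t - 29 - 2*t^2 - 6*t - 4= -16*t^2 - 72*t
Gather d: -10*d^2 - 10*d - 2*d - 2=-10*d^2 - 12*d - 2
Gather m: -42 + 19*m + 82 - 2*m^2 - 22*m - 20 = -2*m^2 - 3*m + 20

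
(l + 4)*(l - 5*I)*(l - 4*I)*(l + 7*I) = l^4 + 4*l^3 - 2*I*l^3 + 43*l^2 - 8*I*l^2 + 172*l - 140*I*l - 560*I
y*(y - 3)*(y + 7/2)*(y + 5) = y^4 + 11*y^3/2 - 8*y^2 - 105*y/2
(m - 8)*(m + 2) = m^2 - 6*m - 16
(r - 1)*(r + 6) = r^2 + 5*r - 6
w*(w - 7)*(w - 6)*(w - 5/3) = w^4 - 44*w^3/3 + 191*w^2/3 - 70*w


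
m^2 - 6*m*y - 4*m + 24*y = (m - 4)*(m - 6*y)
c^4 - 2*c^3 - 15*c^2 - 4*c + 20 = (c - 5)*(c - 1)*(c + 2)^2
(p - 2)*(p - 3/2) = p^2 - 7*p/2 + 3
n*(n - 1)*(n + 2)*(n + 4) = n^4 + 5*n^3 + 2*n^2 - 8*n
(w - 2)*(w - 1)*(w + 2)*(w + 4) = w^4 + 3*w^3 - 8*w^2 - 12*w + 16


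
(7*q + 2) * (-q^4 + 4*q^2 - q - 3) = -7*q^5 - 2*q^4 + 28*q^3 + q^2 - 23*q - 6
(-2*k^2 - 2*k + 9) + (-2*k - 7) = -2*k^2 - 4*k + 2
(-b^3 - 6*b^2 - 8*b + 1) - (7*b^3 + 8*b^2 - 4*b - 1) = -8*b^3 - 14*b^2 - 4*b + 2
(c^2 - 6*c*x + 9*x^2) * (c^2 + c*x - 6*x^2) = c^4 - 5*c^3*x - 3*c^2*x^2 + 45*c*x^3 - 54*x^4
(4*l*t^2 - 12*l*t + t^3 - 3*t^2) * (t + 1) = 4*l*t^3 - 8*l*t^2 - 12*l*t + t^4 - 2*t^3 - 3*t^2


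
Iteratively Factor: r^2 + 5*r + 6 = (r + 2)*(r + 3)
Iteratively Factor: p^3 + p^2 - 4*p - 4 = (p - 2)*(p^2 + 3*p + 2) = (p - 2)*(p + 1)*(p + 2)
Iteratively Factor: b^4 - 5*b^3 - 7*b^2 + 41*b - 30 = (b - 2)*(b^3 - 3*b^2 - 13*b + 15) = (b - 2)*(b + 3)*(b^2 - 6*b + 5) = (b - 2)*(b - 1)*(b + 3)*(b - 5)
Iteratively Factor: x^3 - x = (x + 1)*(x^2 - x) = x*(x + 1)*(x - 1)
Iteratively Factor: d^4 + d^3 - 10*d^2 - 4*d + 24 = (d - 2)*(d^3 + 3*d^2 - 4*d - 12) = (d - 2)^2*(d^2 + 5*d + 6) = (d - 2)^2*(d + 2)*(d + 3)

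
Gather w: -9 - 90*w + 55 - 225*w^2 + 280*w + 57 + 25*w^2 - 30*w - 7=-200*w^2 + 160*w + 96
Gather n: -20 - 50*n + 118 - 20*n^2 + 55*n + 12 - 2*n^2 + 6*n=-22*n^2 + 11*n + 110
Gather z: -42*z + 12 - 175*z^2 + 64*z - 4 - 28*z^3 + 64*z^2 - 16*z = -28*z^3 - 111*z^2 + 6*z + 8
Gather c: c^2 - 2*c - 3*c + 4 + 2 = c^2 - 5*c + 6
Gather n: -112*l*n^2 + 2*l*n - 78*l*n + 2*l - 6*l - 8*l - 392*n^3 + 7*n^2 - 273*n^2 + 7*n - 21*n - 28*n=-12*l - 392*n^3 + n^2*(-112*l - 266) + n*(-76*l - 42)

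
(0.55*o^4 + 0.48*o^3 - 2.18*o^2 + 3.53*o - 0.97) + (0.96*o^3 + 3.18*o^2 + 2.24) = 0.55*o^4 + 1.44*o^3 + 1.0*o^2 + 3.53*o + 1.27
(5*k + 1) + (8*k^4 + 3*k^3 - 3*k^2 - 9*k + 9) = 8*k^4 + 3*k^3 - 3*k^2 - 4*k + 10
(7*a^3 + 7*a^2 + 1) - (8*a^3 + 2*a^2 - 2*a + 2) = -a^3 + 5*a^2 + 2*a - 1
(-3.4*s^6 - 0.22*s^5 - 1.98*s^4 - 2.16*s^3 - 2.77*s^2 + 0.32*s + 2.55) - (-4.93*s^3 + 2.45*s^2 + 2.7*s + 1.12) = -3.4*s^6 - 0.22*s^5 - 1.98*s^4 + 2.77*s^3 - 5.22*s^2 - 2.38*s + 1.43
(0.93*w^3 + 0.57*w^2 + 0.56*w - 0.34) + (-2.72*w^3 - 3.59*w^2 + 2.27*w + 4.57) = -1.79*w^3 - 3.02*w^2 + 2.83*w + 4.23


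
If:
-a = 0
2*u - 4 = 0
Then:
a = 0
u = 2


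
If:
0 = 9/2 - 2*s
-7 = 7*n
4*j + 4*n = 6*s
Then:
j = 35/8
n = -1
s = 9/4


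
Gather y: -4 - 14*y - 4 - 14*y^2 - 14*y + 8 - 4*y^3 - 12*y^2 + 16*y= -4*y^3 - 26*y^2 - 12*y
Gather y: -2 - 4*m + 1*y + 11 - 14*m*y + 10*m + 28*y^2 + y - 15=6*m + 28*y^2 + y*(2 - 14*m) - 6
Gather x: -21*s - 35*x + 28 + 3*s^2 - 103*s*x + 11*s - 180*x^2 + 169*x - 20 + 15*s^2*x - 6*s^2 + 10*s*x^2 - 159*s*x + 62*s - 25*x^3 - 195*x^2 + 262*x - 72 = -3*s^2 + 52*s - 25*x^3 + x^2*(10*s - 375) + x*(15*s^2 - 262*s + 396) - 64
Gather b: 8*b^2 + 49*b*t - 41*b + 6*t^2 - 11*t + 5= 8*b^2 + b*(49*t - 41) + 6*t^2 - 11*t + 5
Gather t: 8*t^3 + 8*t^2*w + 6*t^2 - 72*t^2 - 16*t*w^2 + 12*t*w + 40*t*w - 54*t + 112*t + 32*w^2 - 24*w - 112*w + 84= 8*t^3 + t^2*(8*w - 66) + t*(-16*w^2 + 52*w + 58) + 32*w^2 - 136*w + 84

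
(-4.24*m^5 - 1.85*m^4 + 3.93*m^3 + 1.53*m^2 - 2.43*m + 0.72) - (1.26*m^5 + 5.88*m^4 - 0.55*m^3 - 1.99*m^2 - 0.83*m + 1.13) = -5.5*m^5 - 7.73*m^4 + 4.48*m^3 + 3.52*m^2 - 1.6*m - 0.41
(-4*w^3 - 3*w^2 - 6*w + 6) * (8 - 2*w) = 8*w^4 - 26*w^3 - 12*w^2 - 60*w + 48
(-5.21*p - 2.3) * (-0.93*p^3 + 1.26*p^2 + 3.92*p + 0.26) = 4.8453*p^4 - 4.4256*p^3 - 23.3212*p^2 - 10.3706*p - 0.598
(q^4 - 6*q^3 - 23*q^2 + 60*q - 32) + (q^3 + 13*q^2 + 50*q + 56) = q^4 - 5*q^3 - 10*q^2 + 110*q + 24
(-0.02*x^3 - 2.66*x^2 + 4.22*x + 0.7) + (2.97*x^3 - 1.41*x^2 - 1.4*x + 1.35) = 2.95*x^3 - 4.07*x^2 + 2.82*x + 2.05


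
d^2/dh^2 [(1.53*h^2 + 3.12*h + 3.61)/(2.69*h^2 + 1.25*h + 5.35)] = (34.864014*h^3 + 24.6199560000001*h^2 - 196.57713*h - 46.77053)/(19.465109*h^6 + 27.135375*h^5 + 128.74878*h^4 + 109.889375*h^3 + 256.0617*h^2 + 107.334375*h + 153.130375)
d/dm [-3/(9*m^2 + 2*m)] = 6*(9*m + 1)/(m^2*(9*m + 2)^2)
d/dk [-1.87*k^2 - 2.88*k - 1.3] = -3.74*k - 2.88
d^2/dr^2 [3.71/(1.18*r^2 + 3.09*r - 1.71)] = (-10.331608*r^2 - 27.054804*r + 3.71*(2.36*r + 3.09)*(4.72*r + 6.18) + 14.972076)/(1.18*r^2 + 3.09*r - 1.71)^3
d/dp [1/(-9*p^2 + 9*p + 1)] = 9*(2*p - 1)/(-9*p^2 + 9*p + 1)^2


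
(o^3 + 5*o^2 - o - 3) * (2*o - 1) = 2*o^4 + 9*o^3 - 7*o^2 - 5*o + 3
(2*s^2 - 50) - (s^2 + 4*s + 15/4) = s^2 - 4*s - 215/4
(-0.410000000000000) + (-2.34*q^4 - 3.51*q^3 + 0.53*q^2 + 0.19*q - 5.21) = -2.34*q^4 - 3.51*q^3 + 0.53*q^2 + 0.19*q - 5.62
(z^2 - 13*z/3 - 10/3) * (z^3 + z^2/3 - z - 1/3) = z^5 - 4*z^4 - 52*z^3/9 + 26*z^2/9 + 43*z/9 + 10/9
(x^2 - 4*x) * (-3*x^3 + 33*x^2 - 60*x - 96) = -3*x^5 + 45*x^4 - 192*x^3 + 144*x^2 + 384*x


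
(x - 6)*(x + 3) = x^2 - 3*x - 18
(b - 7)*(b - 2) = b^2 - 9*b + 14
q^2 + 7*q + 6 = (q + 1)*(q + 6)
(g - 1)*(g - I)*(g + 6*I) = g^3 - g^2 + 5*I*g^2 + 6*g - 5*I*g - 6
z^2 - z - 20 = (z - 5)*(z + 4)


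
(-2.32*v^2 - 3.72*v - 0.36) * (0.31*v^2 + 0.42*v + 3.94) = -0.7192*v^4 - 2.1276*v^3 - 10.8148*v^2 - 14.808*v - 1.4184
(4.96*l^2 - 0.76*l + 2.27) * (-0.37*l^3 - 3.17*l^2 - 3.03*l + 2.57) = -1.8352*l^5 - 15.442*l^4 - 13.4595*l^3 + 7.8541*l^2 - 8.8313*l + 5.8339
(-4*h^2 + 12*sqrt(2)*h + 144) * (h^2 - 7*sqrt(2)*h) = -4*h^4 + 40*sqrt(2)*h^3 - 24*h^2 - 1008*sqrt(2)*h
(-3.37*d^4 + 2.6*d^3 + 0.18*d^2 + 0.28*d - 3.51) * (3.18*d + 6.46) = -10.7166*d^5 - 13.5022*d^4 + 17.3684*d^3 + 2.0532*d^2 - 9.353*d - 22.6746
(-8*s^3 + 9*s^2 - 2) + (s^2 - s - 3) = -8*s^3 + 10*s^2 - s - 5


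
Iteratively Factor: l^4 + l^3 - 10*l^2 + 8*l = (l - 1)*(l^3 + 2*l^2 - 8*l) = l*(l - 1)*(l^2 + 2*l - 8) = l*(l - 2)*(l - 1)*(l + 4)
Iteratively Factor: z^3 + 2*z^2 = (z)*(z^2 + 2*z) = z*(z + 2)*(z)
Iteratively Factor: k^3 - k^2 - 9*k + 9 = (k + 3)*(k^2 - 4*k + 3) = (k - 1)*(k + 3)*(k - 3)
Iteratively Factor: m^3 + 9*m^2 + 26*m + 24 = (m + 3)*(m^2 + 6*m + 8) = (m + 2)*(m + 3)*(m + 4)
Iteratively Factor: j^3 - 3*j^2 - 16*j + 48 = (j - 4)*(j^2 + j - 12) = (j - 4)*(j - 3)*(j + 4)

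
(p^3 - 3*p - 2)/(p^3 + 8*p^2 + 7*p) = (p^2 - p - 2)/(p*(p + 7))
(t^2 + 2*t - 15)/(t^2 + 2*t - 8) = (t^2 + 2*t - 15)/(t^2 + 2*t - 8)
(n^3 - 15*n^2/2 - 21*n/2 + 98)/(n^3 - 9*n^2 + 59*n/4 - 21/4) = 2*(2*n^2 - n - 28)/(4*n^2 - 8*n + 3)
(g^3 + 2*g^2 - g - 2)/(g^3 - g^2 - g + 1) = (g + 2)/(g - 1)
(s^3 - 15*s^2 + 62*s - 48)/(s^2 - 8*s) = s - 7 + 6/s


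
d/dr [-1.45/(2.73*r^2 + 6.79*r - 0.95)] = (7.917*r + 9.8455)/(2.73*r^2 + 6.79*r - 0.95)^2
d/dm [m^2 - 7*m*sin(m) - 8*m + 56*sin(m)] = -7*m*cos(m) + 2*m - 7*sin(m) + 56*cos(m) - 8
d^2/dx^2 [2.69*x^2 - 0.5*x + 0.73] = 5.38000000000000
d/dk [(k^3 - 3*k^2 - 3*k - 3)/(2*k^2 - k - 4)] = (2*k^4 - 2*k^3 - 3*k^2 + 36*k + 9)/(4*k^4 - 4*k^3 - 15*k^2 + 8*k + 16)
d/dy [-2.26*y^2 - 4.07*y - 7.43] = -4.52*y - 4.07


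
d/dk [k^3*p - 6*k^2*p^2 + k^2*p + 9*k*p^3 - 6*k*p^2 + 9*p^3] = p*(3*k^2 - 12*k*p + 2*k + 9*p^2 - 6*p)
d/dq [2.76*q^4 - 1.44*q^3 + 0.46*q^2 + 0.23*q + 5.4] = 11.04*q^3 - 4.32*q^2 + 0.92*q + 0.23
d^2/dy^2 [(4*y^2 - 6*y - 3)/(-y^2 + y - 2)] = 2*(2*y^3 + 33*y^2 - 45*y - 7)/(y^6 - 3*y^5 + 9*y^4 - 13*y^3 + 18*y^2 - 12*y + 8)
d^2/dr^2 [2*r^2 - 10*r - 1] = 4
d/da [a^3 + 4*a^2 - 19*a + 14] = 3*a^2 + 8*a - 19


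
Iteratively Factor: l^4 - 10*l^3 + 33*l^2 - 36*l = (l - 4)*(l^3 - 6*l^2 + 9*l) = l*(l - 4)*(l^2 - 6*l + 9) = l*(l - 4)*(l - 3)*(l - 3)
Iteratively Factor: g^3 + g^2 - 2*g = (g - 1)*(g^2 + 2*g) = (g - 1)*(g + 2)*(g)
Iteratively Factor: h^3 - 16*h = (h - 4)*(h^2 + 4*h) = h*(h - 4)*(h + 4)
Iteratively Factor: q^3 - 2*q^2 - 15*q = (q)*(q^2 - 2*q - 15) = q*(q + 3)*(q - 5)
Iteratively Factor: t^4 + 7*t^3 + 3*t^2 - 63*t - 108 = (t + 3)*(t^3 + 4*t^2 - 9*t - 36) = (t - 3)*(t + 3)*(t^2 + 7*t + 12) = (t - 3)*(t + 3)*(t + 4)*(t + 3)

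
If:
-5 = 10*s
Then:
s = -1/2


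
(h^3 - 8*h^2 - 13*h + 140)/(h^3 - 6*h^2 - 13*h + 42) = (h^2 - h - 20)/(h^2 + h - 6)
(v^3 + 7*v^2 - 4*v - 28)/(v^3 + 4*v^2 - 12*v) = (v^2 + 9*v + 14)/(v*(v + 6))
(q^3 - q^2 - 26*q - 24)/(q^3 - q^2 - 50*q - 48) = (q^2 - 2*q - 24)/(q^2 - 2*q - 48)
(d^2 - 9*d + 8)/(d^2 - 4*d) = (d^2 - 9*d + 8)/(d*(d - 4))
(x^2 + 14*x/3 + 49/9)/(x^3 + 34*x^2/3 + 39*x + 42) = (x + 7/3)/(x^2 + 9*x + 18)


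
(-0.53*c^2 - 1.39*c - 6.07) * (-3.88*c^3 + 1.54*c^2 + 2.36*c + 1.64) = 2.0564*c^5 + 4.577*c^4 + 20.1602*c^3 - 13.4974*c^2 - 16.6048*c - 9.9548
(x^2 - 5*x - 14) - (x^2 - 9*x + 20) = 4*x - 34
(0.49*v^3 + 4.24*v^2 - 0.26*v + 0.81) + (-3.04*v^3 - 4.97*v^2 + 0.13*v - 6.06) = -2.55*v^3 - 0.73*v^2 - 0.13*v - 5.25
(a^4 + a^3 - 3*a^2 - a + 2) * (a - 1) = a^5 - 4*a^3 + 2*a^2 + 3*a - 2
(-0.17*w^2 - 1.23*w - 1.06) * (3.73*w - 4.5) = -0.6341*w^3 - 3.8229*w^2 + 1.5812*w + 4.77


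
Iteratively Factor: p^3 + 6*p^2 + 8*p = (p + 2)*(p^2 + 4*p) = p*(p + 2)*(p + 4)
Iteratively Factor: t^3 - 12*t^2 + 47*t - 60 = (t - 4)*(t^2 - 8*t + 15) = (t - 5)*(t - 4)*(t - 3)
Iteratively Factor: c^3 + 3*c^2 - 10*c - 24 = (c + 4)*(c^2 - c - 6) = (c - 3)*(c + 4)*(c + 2)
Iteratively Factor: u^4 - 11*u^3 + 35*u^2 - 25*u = (u - 1)*(u^3 - 10*u^2 + 25*u) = (u - 5)*(u - 1)*(u^2 - 5*u) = u*(u - 5)*(u - 1)*(u - 5)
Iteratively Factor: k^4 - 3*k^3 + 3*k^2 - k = (k)*(k^3 - 3*k^2 + 3*k - 1) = k*(k - 1)*(k^2 - 2*k + 1) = k*(k - 1)^2*(k - 1)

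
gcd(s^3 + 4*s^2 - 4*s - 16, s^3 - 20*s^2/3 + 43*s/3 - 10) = s - 2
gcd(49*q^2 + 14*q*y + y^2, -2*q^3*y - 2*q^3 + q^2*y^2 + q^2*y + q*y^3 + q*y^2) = 1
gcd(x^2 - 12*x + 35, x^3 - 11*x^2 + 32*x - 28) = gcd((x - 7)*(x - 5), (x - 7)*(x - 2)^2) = x - 7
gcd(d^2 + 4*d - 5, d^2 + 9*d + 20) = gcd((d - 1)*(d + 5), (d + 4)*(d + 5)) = d + 5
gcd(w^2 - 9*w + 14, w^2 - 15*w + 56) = w - 7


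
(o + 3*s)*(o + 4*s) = o^2 + 7*o*s + 12*s^2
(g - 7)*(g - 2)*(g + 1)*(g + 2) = g^4 - 6*g^3 - 11*g^2 + 24*g + 28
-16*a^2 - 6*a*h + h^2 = (-8*a + h)*(2*a + h)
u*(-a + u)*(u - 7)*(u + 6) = -a*u^3 + a*u^2 + 42*a*u + u^4 - u^3 - 42*u^2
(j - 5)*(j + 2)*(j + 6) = j^3 + 3*j^2 - 28*j - 60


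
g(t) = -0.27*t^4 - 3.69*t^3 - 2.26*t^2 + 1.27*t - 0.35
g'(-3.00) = -55.64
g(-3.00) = 53.26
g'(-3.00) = -55.64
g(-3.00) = 53.26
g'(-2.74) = -47.24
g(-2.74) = 39.89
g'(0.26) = -0.67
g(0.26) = -0.24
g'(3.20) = -161.94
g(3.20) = -168.65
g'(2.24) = -76.54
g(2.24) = -57.12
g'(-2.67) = -45.02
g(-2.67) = 36.66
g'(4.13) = -282.30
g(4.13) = -372.15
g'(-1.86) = -21.67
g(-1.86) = 9.98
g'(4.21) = -294.55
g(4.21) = -395.22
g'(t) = -1.08*t^3 - 11.07*t^2 - 4.52*t + 1.27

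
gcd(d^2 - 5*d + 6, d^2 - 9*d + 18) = d - 3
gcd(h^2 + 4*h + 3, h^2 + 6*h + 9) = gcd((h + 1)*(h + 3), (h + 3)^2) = h + 3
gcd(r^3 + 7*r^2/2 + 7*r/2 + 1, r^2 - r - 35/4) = 1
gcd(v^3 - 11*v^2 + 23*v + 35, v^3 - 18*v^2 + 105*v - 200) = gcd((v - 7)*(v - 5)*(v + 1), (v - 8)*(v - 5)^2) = v - 5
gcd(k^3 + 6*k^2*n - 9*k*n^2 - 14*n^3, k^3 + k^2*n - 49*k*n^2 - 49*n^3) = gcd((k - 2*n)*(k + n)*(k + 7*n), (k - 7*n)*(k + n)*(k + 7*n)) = k^2 + 8*k*n + 7*n^2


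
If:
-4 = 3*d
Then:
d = -4/3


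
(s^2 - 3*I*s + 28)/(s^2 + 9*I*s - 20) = (s - 7*I)/(s + 5*I)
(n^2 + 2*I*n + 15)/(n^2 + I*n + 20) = (n - 3*I)/(n - 4*I)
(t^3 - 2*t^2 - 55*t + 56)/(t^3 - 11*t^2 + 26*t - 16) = (t + 7)/(t - 2)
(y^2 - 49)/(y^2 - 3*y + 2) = (y^2 - 49)/(y^2 - 3*y + 2)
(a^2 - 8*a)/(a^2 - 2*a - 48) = a/(a + 6)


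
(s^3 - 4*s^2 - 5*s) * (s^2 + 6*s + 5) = s^5 + 2*s^4 - 24*s^3 - 50*s^2 - 25*s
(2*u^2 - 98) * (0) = 0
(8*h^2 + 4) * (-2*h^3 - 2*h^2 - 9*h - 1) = -16*h^5 - 16*h^4 - 80*h^3 - 16*h^2 - 36*h - 4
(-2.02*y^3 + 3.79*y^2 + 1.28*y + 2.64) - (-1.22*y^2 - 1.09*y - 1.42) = -2.02*y^3 + 5.01*y^2 + 2.37*y + 4.06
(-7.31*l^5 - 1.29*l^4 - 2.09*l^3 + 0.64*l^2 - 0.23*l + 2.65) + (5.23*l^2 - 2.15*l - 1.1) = -7.31*l^5 - 1.29*l^4 - 2.09*l^3 + 5.87*l^2 - 2.38*l + 1.55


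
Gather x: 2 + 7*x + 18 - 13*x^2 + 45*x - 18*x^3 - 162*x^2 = -18*x^3 - 175*x^2 + 52*x + 20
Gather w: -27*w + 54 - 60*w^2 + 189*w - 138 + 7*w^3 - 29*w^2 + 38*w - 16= 7*w^3 - 89*w^2 + 200*w - 100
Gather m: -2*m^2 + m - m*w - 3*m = -2*m^2 + m*(-w - 2)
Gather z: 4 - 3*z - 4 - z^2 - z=-z^2 - 4*z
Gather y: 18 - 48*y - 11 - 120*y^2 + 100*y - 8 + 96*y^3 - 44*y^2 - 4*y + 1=96*y^3 - 164*y^2 + 48*y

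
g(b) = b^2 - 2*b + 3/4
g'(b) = 2*b - 2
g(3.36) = 5.32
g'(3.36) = 4.72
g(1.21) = -0.21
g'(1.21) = 0.42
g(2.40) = 1.71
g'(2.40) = 2.80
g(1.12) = -0.24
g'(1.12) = 0.24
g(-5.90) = 47.36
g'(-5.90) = -13.80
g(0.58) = -0.07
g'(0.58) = -0.84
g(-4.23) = 27.10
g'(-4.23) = -10.46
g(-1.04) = 3.91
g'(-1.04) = -4.08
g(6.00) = 24.75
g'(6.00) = 10.00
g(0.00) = 0.75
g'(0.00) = -2.00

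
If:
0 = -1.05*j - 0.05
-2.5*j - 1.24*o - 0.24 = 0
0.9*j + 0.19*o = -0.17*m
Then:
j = -0.05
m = 0.36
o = -0.10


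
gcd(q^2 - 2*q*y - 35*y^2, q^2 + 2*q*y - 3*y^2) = 1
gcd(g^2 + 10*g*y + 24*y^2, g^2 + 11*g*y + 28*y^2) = g + 4*y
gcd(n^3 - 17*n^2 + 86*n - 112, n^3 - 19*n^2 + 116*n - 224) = n^2 - 15*n + 56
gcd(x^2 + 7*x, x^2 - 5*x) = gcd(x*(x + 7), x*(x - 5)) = x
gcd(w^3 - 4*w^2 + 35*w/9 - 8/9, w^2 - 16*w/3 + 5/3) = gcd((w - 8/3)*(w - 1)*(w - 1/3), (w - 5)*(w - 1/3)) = w - 1/3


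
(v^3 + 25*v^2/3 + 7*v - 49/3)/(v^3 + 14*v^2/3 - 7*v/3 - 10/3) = (3*v^2 + 28*v + 49)/(3*v^2 + 17*v + 10)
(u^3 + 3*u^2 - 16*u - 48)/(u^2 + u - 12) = (u^2 - u - 12)/(u - 3)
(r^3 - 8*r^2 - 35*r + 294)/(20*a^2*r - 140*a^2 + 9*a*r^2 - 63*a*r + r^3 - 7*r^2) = (r^2 - r - 42)/(20*a^2 + 9*a*r + r^2)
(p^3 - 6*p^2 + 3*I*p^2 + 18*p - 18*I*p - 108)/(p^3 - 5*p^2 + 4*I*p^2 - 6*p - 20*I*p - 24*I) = (p^2 + 3*I*p + 18)/(p^2 + p*(1 + 4*I) + 4*I)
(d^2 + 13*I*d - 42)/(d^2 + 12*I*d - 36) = (d + 7*I)/(d + 6*I)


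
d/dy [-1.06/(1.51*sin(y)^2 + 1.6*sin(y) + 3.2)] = (3.2012*sin(y) + 1.696)*cos(y)/(1.51*sin(y)^2 + 1.6*sin(y) + 3.2)^2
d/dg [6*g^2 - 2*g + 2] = 12*g - 2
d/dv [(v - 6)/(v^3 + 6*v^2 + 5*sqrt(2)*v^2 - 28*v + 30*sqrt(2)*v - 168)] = (v^3 + 6*v^2 + 5*sqrt(2)*v^2 - 28*v + 30*sqrt(2)*v - (v - 6)*(3*v^2 + 12*v + 10*sqrt(2)*v - 28 + 30*sqrt(2)) - 168)/(v^3 + 6*v^2 + 5*sqrt(2)*v^2 - 28*v + 30*sqrt(2)*v - 168)^2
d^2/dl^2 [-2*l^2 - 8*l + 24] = -4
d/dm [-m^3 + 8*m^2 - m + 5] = -3*m^2 + 16*m - 1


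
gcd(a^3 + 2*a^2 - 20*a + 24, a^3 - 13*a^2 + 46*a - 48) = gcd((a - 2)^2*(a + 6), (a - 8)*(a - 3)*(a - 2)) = a - 2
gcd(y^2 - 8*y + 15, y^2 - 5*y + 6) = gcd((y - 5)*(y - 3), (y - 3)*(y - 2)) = y - 3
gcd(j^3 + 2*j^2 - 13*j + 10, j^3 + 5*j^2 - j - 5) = j^2 + 4*j - 5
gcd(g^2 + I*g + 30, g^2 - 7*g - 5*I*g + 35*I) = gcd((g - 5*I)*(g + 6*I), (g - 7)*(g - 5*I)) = g - 5*I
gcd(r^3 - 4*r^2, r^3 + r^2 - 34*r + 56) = r - 4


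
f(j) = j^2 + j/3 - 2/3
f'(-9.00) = -17.67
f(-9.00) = 77.33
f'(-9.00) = -17.67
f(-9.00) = 77.33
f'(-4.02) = -7.71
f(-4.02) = 14.15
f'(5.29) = 10.91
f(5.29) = 29.08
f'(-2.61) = -4.89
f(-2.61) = 5.28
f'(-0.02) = 0.29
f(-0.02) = -0.67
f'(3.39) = 7.11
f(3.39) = 11.96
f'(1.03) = 2.39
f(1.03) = 0.74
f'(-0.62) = -0.91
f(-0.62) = -0.49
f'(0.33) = 0.99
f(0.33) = -0.45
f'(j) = 2*j + 1/3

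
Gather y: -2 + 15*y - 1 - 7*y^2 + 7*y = -7*y^2 + 22*y - 3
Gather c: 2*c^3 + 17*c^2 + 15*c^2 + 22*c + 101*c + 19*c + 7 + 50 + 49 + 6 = 2*c^3 + 32*c^2 + 142*c + 112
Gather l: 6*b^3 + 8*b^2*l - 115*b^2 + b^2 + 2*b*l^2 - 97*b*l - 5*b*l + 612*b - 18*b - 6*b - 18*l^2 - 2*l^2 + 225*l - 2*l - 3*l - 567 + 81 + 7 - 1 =6*b^3 - 114*b^2 + 588*b + l^2*(2*b - 20) + l*(8*b^2 - 102*b + 220) - 480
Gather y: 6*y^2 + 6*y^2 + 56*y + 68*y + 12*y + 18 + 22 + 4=12*y^2 + 136*y + 44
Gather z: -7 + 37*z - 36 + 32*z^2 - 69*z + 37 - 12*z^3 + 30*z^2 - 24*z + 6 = -12*z^3 + 62*z^2 - 56*z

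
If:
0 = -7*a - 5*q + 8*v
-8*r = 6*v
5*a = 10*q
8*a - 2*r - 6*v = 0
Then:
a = 0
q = 0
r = 0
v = 0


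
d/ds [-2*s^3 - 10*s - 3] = -6*s^2 - 10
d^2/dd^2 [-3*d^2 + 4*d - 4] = -6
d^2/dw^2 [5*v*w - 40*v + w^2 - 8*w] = 2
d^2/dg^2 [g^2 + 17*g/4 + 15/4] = 2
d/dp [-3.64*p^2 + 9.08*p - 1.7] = 9.08 - 7.28*p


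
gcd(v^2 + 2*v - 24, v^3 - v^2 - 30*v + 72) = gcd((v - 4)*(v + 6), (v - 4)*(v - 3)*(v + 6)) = v^2 + 2*v - 24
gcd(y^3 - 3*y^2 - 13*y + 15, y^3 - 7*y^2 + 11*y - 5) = y^2 - 6*y + 5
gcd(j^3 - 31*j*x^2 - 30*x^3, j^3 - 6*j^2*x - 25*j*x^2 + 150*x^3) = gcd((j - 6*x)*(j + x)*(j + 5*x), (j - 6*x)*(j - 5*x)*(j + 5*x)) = -j^2 + j*x + 30*x^2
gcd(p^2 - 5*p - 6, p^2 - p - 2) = p + 1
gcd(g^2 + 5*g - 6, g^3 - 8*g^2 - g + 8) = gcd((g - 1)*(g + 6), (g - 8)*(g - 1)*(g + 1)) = g - 1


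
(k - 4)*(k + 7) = k^2 + 3*k - 28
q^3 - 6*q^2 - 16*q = q*(q - 8)*(q + 2)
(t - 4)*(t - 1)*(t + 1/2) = t^3 - 9*t^2/2 + 3*t/2 + 2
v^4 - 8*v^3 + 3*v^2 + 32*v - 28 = (v - 7)*(v - 2)*(v - 1)*(v + 2)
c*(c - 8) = c^2 - 8*c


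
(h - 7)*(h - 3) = h^2 - 10*h + 21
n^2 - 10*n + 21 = (n - 7)*(n - 3)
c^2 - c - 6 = (c - 3)*(c + 2)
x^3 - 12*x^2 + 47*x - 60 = (x - 5)*(x - 4)*(x - 3)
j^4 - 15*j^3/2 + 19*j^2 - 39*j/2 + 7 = (j - 7/2)*(j - 2)*(j - 1)^2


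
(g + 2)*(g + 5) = g^2 + 7*g + 10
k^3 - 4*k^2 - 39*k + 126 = (k - 7)*(k - 3)*(k + 6)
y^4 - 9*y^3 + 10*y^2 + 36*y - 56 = (y - 7)*(y - 2)^2*(y + 2)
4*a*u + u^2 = u*(4*a + u)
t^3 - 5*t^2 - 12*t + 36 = (t - 6)*(t - 2)*(t + 3)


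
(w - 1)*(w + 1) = w^2 - 1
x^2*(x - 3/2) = x^3 - 3*x^2/2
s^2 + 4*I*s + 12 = (s - 2*I)*(s + 6*I)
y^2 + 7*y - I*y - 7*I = (y + 7)*(y - I)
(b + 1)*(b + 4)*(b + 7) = b^3 + 12*b^2 + 39*b + 28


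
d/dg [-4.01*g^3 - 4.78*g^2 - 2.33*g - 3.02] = -12.03*g^2 - 9.56*g - 2.33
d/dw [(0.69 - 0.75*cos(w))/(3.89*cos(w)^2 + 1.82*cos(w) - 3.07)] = (-2.9175*cos(w)^2 + 5.3682*cos(w) - 1.0467)*sin(w)/(15.1321*cos(w)^4 + 14.1596*cos(w)^3 - 20.5722*cos(w)^2 - 11.1748*cos(w) + 9.4249)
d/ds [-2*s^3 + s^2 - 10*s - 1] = -6*s^2 + 2*s - 10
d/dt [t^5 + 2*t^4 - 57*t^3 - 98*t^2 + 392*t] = 5*t^4 + 8*t^3 - 171*t^2 - 196*t + 392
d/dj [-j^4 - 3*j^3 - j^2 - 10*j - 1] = -4*j^3 - 9*j^2 - 2*j - 10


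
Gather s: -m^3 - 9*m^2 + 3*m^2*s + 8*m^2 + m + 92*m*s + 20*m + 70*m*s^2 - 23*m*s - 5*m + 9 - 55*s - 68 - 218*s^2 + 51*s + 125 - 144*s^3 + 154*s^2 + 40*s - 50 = -m^3 - m^2 + 16*m - 144*s^3 + s^2*(70*m - 64) + s*(3*m^2 + 69*m + 36) + 16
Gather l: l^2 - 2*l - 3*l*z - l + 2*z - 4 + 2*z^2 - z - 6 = l^2 + l*(-3*z - 3) + 2*z^2 + z - 10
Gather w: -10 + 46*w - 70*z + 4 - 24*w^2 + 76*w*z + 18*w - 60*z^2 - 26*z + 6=-24*w^2 + w*(76*z + 64) - 60*z^2 - 96*z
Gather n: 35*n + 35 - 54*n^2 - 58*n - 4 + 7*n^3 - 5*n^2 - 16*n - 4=7*n^3 - 59*n^2 - 39*n + 27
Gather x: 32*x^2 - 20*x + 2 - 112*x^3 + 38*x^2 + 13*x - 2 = -112*x^3 + 70*x^2 - 7*x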